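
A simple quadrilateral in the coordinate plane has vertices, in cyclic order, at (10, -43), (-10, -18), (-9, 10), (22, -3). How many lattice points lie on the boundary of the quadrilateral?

11

Summing gcd(|Δx|,|Δy|) over the edges gives the boundary count: gcd(20,25) + gcd(1,28) + gcd(31,13) + gcd(12,40) = 5+1+1+4 = 11.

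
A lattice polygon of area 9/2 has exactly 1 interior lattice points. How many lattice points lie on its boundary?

Pick's theorem gives A = I + B/2 − 1, so B = 2(A − I + 1) = 2(9/2 − 1 + 1) = 9.

9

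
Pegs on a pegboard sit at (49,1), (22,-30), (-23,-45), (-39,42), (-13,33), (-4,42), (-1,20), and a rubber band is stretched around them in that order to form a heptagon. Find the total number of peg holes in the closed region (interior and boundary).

Using the shoelace formula, 2A = |(49·(-30) − 22·1) + (22·(-45) − (-23)·(-30)) + ((-23)·42 − (-39)·(-45)) + ((-39)·33 − (-13)·42) + ((-13)·42 − (-4)·33) + ((-4)·20 − (-1)·42) + ((-1)·1 − 49·20)| = 8067, so the area is 8067/2.
Summing gcd(|Δx|,|Δy|) over the edges gives the boundary count: gcd(27,31) + gcd(45,15) + gcd(16,87) + gcd(26,9) + gcd(9,9) + gcd(3,22) + gcd(50,19) = 1+15+1+1+9+1+1 = 29.
Pick's theorem gives I = A − B/2 + 1 = 8067/2 − 29/2 + 1 = 4020, so the closed region contains I + B = 4020 + 29 = 4049 lattice points.

4049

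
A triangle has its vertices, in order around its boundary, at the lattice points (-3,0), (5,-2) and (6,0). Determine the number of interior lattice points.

4

By the shoelace formula, twice the signed area is |[(-3)·(-2) − 5·0] + [5·0 − 6·(-2)] + [6·0 − (-3)·0]| = 18, so the area is 9.
The number of boundary lattice points is Σ gcd(|Δx|,|Δy|) = gcd(8,2) + gcd(1,2) + gcd(9,0) = 2+1+9 = 12.
By Pick's theorem A = I + B/2 − 1, so I = 9 − 12/2 + 1 = 4.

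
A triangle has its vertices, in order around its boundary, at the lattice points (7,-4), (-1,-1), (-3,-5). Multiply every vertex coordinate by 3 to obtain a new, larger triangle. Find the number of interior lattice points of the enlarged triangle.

The shoelace formula gives twice the area as |(7·(-1) − (-1)·(-4)) + ((-1)·(-5) − (-3)·(-1)) + ((-3)·(-4) − 7·(-5))| = 38, so the area is 19.
Summing gcd(|Δx|,|Δy|) over the edges gives the boundary count: gcd(8,3) + gcd(2,4) + gcd(10,1) = 1+2+1 = 4.
Scaling by 3 multiplies the area by 3² = 9 (so the new area is 171) and multiplies the boundary lattice-point count by 3, giving 12.
By Pick's theorem, the interior count of the dilated polygon is 171 − 12/2 + 1 = 166.

166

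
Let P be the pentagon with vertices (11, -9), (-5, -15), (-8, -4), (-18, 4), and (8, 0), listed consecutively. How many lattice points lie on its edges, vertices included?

10

Summing gcd(|Δx|,|Δy|) over the edges gives the boundary count: gcd(16,6) + gcd(3,11) + gcd(10,8) + gcd(26,4) + gcd(3,9) = 2+1+2+2+3 = 10.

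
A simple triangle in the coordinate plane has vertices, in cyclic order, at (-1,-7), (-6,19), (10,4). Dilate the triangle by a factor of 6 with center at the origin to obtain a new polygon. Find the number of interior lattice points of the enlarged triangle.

6100

Using the shoelace formula, 2A = |[(-1)·19 − (-6)·(-7)] + [(-6)·4 − 10·19] + [10·(-7) − (-1)·4]| = 341, so the area is 170.5.
The number of boundary lattice points is Σ gcd(|Δx|,|Δy|) = gcd(5,26) + gcd(16,15) + gcd(11,11) = 1+1+11 = 13.
Scaling by 6 multiplies the area by 6² = 36 (so the new area is 6138) and multiplies the boundary lattice-point count by 6, giving 78.
By Pick's theorem, the interior count of the dilated polygon is 6138 − 78/2 + 1 = 6100.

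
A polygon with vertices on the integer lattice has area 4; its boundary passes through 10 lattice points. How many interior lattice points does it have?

Pick's theorem A = I + B/2 − 1 rearranges to I = A − B/2 + 1 = 4 − 10/2 + 1 = 0.

0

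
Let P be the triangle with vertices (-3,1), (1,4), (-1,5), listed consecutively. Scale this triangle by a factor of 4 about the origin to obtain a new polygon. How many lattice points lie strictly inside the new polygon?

73

The shoelace formula gives twice the area as |[(-3)·4 − 1·1] + [1·5 − (-1)·4] + [(-1)·1 − (-3)·5]| = 10, so the area is 5.
Summing gcd(|Δx|,|Δy|) over the edges gives the boundary count: gcd(4,3) + gcd(2,1) + gcd(2,4) = 1+1+2 = 4.
Scaling by 4 multiplies the area by 4² = 16 (so the new area is 80) and multiplies the boundary lattice-point count by 4, giving 16.
By Pick's theorem, the interior count of the dilated polygon is 80 − 16/2 + 1 = 73.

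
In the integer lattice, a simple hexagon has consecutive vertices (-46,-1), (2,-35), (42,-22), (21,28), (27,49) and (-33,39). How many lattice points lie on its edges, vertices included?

Summing gcd(|Δx|,|Δy|) over the edges gives the boundary count: gcd(48,34) + gcd(40,13) + gcd(21,50) + gcd(6,21) + gcd(60,10) + gcd(13,40) = 2+1+1+3+10+1 = 18.

18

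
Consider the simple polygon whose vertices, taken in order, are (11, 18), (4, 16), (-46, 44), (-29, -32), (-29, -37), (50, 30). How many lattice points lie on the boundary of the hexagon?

13

Summing gcd(|Δx|,|Δy|) over the edges gives the boundary count: gcd(7,2) + gcd(50,28) + gcd(17,76) + gcd(0,5) + gcd(79,67) + gcd(39,12) = 1+2+1+5+1+3 = 13.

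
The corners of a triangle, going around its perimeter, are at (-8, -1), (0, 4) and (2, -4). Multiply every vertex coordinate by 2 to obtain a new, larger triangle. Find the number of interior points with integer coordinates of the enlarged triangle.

Using the shoelace formula, 2A = |[(-8)·4 − 0·(-1)] + [0·(-4) − 2·4] + [2·(-1) − (-8)·(-4)]| = 74, so the area is 37.
The number of boundary lattice points is Σ gcd(|Δx|,|Δy|) = gcd(8,5) + gcd(2,8) + gcd(10,3) = 1+2+1 = 4.
Scaling by 2 multiplies the area by 2² = 4 (so the new area is 148) and multiplies the boundary lattice-point count by 2, giving 8.
By Pick's theorem, the interior count of the dilated polygon is 148 − 8/2 + 1 = 145.

145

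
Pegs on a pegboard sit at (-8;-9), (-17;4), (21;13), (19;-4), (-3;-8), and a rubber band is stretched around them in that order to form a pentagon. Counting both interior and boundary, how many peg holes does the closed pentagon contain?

515

Using the shoelace formula, 2A = |[(-8)·4 − (-17)·(-9)] + [(-17)·13 − 21·4] + [21·(-4) − 19·13] + [19·(-8) − (-3)·(-4)] + [(-3)·(-9) − (-8)·(-8)]| = 1022, so the area is 511.
Summing gcd(|Δx|,|Δy|) over the edges gives the boundary count: gcd(9,13) + gcd(38,9) + gcd(2,17) + gcd(22,4) + gcd(5,1) = 1+1+1+2+1 = 6.
Pick's theorem gives I = A − B/2 + 1 = 511 − 6/2 + 1 = 509, so the closed region contains I + B = 509 + 6 = 515 lattice points.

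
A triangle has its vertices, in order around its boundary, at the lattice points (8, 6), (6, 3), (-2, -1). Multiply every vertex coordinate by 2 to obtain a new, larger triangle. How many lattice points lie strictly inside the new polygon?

27

Using the shoelace formula, 2A = |[8·3 − 6·6] + [6·(-1) − (-2)·3] + [(-2)·6 − 8·(-1)]| = 16, so the area is 8.
Summing gcd(|Δx|,|Δy|) over the edges gives the boundary count: gcd(2,3) + gcd(8,4) + gcd(10,7) = 1+4+1 = 6.
Scaling by 2 multiplies the area by 2² = 4 (so the new area is 32) and multiplies the boundary lattice-point count by 2, giving 12.
By Pick's theorem, the interior count of the dilated polygon is 32 − 12/2 + 1 = 27.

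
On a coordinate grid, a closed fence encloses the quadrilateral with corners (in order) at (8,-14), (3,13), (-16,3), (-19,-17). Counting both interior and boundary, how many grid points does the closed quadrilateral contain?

551

By the shoelace formula, twice the signed area is |(8·13 − 3·(-14)) + (3·3 − (-16)·13) + ((-16)·(-17) − (-19)·3) + ((-19)·(-14) − 8·(-17))| = 1094, so the area is 547.
The number of boundary lattice points is Σ gcd(|Δx|,|Δy|) = gcd(5,27) + gcd(19,10) + gcd(3,20) + gcd(27,3) = 1+1+1+3 = 6.
Pick's theorem gives I = A − B/2 + 1 = 547 − 6/2 + 1 = 545, so the closed region contains I + B = 545 + 6 = 551 lattice points.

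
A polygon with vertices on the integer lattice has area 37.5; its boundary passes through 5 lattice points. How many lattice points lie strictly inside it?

36

Pick's theorem A = I + B/2 − 1 rearranges to I = A − B/2 + 1 = 37.5 − 5/2 + 1 = 36.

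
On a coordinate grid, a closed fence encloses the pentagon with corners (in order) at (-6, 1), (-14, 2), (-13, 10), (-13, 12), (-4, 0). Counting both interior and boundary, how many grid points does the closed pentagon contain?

Using the shoelace formula, 2A = |((-6)·2 − (-14)·1) + ((-14)·10 − (-13)·2) + ((-13)·12 − (-13)·10) + ((-13)·0 − (-4)·12) + ((-4)·1 − (-6)·0)| = 94, so the area is 47.
The number of boundary lattice points is Σ gcd(|Δx|,|Δy|) = gcd(8,1) + gcd(1,8) + gcd(0,2) + gcd(9,12) + gcd(2,1) = 1+1+2+3+1 = 8.
Pick's theorem gives I = A − B/2 + 1 = 47 − 8/2 + 1 = 44, so the closed region contains I + B = 44 + 8 = 52 lattice points.

52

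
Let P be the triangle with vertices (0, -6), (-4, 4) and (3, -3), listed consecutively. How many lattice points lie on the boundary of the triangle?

12

Summing gcd(|Δx|,|Δy|) over the edges gives the boundary count: gcd(4,10) + gcd(7,7) + gcd(3,3) = 2+7+3 = 12.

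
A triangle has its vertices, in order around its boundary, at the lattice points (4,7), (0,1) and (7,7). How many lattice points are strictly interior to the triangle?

7

The shoelace formula gives twice the area as |(4·1 − 0·7) + (0·7 − 7·1) + (7·7 − 4·7)| = 18, so the area is 9.
Along each edge there are gcd(|Δx|,|Δy|)+1 lattice points, so counting each shared vertex once the boundary has gcd(4,6) + gcd(7,6) + gcd(3,0) = 2+1+3 = 6.
Pick's theorem gives I = A − B/2 + 1 = 9 − 6/2 + 1 = 7.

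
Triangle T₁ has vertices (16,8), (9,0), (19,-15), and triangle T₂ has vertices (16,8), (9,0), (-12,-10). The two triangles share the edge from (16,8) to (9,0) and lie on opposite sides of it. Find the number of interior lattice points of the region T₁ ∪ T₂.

The union is the simple quadrilateral with vertices (16,8), (19,-15), (9,0), (-12,-10) in order.
Using the shoelace formula, 2A = |(16·(-15) − 19·8) + (19·0 − 9·(-15)) + (9·(-10) − (-12)·0) + ((-12)·8 − 16·(-10))| = 283, so the area is 283/2.
Along each edge there are gcd(|Δx|,|Δy|)+1 lattice points, so counting each shared vertex once the boundary has gcd(3,23) + gcd(10,15) + gcd(21,10) + gcd(28,18) = 1+5+1+2 = 9.
By Pick's theorem I = A − B/2 + 1 = 283/2 − 9/2 + 1 = 138.

138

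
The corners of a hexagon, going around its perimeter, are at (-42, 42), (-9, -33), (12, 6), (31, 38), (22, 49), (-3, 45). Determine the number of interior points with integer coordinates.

2975

By the shoelace formula, twice the signed area is |((-42)·(-33) − (-9)·42) + ((-9)·6 − 12·(-33)) + (12·38 − 31·6) + (31·49 − 22·38) + (22·45 − (-3)·49) + ((-3)·42 − (-42)·45)| = 5960, so the area is 2980.
Along each edge there are gcd(|Δx|,|Δy|)+1 lattice points, so counting each shared vertex once the boundary has gcd(33,75) + gcd(21,39) + gcd(19,32) + gcd(9,11) + gcd(25,4) + gcd(39,3) = 3+3+1+1+1+3 = 12.
By Pick's theorem A = I + B/2 − 1, so I = 2980 − 12/2 + 1 = 2975.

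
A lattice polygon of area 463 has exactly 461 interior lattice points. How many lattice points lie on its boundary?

6

Pick's theorem gives A = I + B/2 − 1, so B = 2(A − I + 1) = 2(463 − 461 + 1) = 6.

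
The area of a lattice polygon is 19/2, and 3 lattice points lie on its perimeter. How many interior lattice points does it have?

9

From Pick's theorem, I = A − B/2 + 1 = 19/2 − 3/2 + 1 = 9.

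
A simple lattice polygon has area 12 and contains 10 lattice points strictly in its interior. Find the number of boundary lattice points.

6

Pick's theorem gives A = I + B/2 − 1, so B = 2(A − I + 1) = 2(12 − 10 + 1) = 6.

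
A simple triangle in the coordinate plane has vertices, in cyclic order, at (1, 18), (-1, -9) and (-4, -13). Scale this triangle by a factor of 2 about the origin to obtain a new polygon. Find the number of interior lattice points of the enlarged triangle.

The shoelace formula gives twice the area as |[1·(-9) − (-1)·18] + [(-1)·(-13) − (-4)·(-9)] + [(-4)·18 − 1·(-13)]| = 73, so the area is 36.5.
Summing gcd(|Δx|,|Δy|) over the edges gives the boundary count: gcd(2,27) + gcd(3,4) + gcd(5,31) = 1+1+1 = 3.
Scaling by 2 multiplies the area by 2² = 4 (so the new area is 146) and multiplies the boundary lattice-point count by 2, giving 6.
By Pick's theorem, the interior count of the dilated polygon is 146 − 6/2 + 1 = 144.

144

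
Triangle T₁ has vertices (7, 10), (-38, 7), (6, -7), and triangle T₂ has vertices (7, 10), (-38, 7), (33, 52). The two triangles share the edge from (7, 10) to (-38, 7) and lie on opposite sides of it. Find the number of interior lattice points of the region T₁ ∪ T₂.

1285

The union is the simple quadrilateral with vertices (7, 10), (6, -7), (-38, 7), (33, 52) in order.
Using the shoelace formula, 2A = |[7·(-7) − 6·10] + [6·7 − (-38)·(-7)] + [(-38)·52 − 33·7] + [33·10 − 7·52]| = 2574, so the area is 1287.
Along each edge there are gcd(|Δx|,|Δy|)+1 lattice points, so counting each shared vertex once the boundary has gcd(1,17) + gcd(44,14) + gcd(71,45) + gcd(26,42) = 1+2+1+2 = 6.
By Pick's theorem I = A − B/2 + 1 = 1287 − 6/2 + 1 = 1285.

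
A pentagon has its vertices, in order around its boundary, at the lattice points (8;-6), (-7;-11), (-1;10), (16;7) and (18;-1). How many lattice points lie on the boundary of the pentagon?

Summing gcd(|Δx|,|Δy|) over the edges gives the boundary count: gcd(15,5) + gcd(6,21) + gcd(17,3) + gcd(2,8) + gcd(10,5) = 5+3+1+2+5 = 16.

16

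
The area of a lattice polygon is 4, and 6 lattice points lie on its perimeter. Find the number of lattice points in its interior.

2

Pick's theorem A = I + B/2 − 1 rearranges to I = A − B/2 + 1 = 4 − 6/2 + 1 = 2.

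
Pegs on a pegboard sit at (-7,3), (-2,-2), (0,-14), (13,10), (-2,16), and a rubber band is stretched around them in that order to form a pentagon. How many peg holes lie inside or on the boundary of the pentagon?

The shoelace formula gives twice the area as |((-7)·(-2) − (-2)·3) + ((-2)·(-14) − 0·(-2)) + (0·10 − 13·(-14)) + (13·16 − (-2)·10) + ((-2)·3 − (-7)·16)| = 564, so the area is 282.
Along each edge there are gcd(|Δx|,|Δy|)+1 lattice points, so counting each shared vertex once the boundary has gcd(5,5) + gcd(2,12) + gcd(13,24) + gcd(15,6) + gcd(5,13) = 5+2+1+3+1 = 12.
Pick's theorem gives I = A − B/2 + 1 = 282 − 12/2 + 1 = 277, so the closed region contains I + B = 277 + 12 = 289 lattice points.

289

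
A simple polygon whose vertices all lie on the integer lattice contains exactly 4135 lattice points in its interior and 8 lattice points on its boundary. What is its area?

4138

Pick's theorem states A = I + B/2 − 1, so A = 4135 + 8/2 − 1 = 4138.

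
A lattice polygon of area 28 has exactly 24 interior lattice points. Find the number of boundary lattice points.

Pick's theorem gives A = I + B/2 − 1, so B = 2(A − I + 1) = 2(28 − 24 + 1) = 10.

10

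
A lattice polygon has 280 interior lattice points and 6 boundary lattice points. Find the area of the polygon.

Pick's theorem states A = I + B/2 − 1, so A = 280 + 6/2 − 1 = 282.

282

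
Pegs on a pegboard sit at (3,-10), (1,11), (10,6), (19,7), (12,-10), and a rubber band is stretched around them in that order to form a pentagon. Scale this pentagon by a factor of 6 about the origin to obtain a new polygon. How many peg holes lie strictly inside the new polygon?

8404

The shoelace formula gives twice the area as |[3·11 − 1·(-10)] + [1·6 − 10·11] + [10·7 − 19·6] + [19·(-10) − 12·7] + [12·(-10) − 3·(-10)]| = 469, so the area is 469/2.
Along each edge there are gcd(|Δx|,|Δy|)+1 lattice points, so counting each shared vertex once the boundary has gcd(2,21) + gcd(9,5) + gcd(9,1) + gcd(7,17) + gcd(9,0) = 1+1+1+1+9 = 13.
Scaling by 6 multiplies the area by 6² = 36 (so the new area is 8442) and multiplies the boundary lattice-point count by 6, giving 78.
By Pick's theorem, the interior count of the dilated polygon is 8442 − 78/2 + 1 = 8404.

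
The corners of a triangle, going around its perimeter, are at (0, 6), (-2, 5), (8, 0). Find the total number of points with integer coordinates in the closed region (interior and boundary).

The shoelace formula gives twice the area as |[0·5 − (-2)·6] + [(-2)·0 − 8·5] + [8·6 − 0·0]| = 20, so the area is 10.
The number of boundary lattice points is Σ gcd(|Δx|,|Δy|) = gcd(2,1) + gcd(10,5) + gcd(8,6) = 1+5+2 = 8.
Pick's theorem gives I = A − B/2 + 1 = 10 − 8/2 + 1 = 7, so the closed region contains I + B = 7 + 8 = 15 lattice points.

15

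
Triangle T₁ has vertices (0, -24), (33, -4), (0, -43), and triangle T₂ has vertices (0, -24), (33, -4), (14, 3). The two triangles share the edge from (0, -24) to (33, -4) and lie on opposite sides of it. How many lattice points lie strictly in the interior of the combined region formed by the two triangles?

The union is the simple quadrilateral with vertices (0, -24), (0, -43), (33, -4), (14, 3) in order.
Using the shoelace formula, 2A = |(0·(-43) − 0·(-24)) + (0·(-4) − 33·(-43)) + (33·3 − 14·(-4)) + (14·(-24) − 0·3)| = 1238, so the area is 619.
The number of boundary lattice points is Σ gcd(|Δx|,|Δy|) = gcd(0,19) + gcd(33,39) + gcd(19,7) + gcd(14,27) = 19+3+1+1 = 24.
By Pick's theorem I = A − B/2 + 1 = 619 − 24/2 + 1 = 608.

608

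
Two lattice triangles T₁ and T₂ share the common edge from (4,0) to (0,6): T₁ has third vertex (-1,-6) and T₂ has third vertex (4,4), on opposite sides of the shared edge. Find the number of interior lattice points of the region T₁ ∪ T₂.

32

The union is the simple quadrilateral with vertices (4,0), (-1,-6), (0,6), (4,4) in order.
Using the shoelace formula, 2A = |(4·(-6) − (-1)·0) + ((-1)·6 − 0·(-6)) + (0·4 − 4·6) + (4·0 − 4·4)| = 70, so the area is 35.
The number of boundary lattice points is Σ gcd(|Δx|,|Δy|) = gcd(5,6) + gcd(1,12) + gcd(4,2) + gcd(0,4) = 1+1+2+4 = 8.
By Pick's theorem I = A − B/2 + 1 = 35 − 8/2 + 1 = 32.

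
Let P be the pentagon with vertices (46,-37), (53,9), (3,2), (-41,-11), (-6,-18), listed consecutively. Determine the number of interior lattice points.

2108

The shoelace formula gives twice the area as |[46·9 − 53·(-37)] + [53·2 − 3·9] + [3·(-11) − (-41)·2] + [(-41)·(-18) − (-6)·(-11)] + [(-6)·(-37) − 46·(-18)]| = 4225, so the area is 2112.5.
Summing gcd(|Δx|,|Δy|) over the edges gives the boundary count: gcd(7,46) + gcd(50,7) + gcd(44,13) + gcd(35,7) + gcd(52,19) = 1+1+1+7+1 = 11.
Pick's theorem gives I = A − B/2 + 1 = 2112.5 − 11/2 + 1 = 2108.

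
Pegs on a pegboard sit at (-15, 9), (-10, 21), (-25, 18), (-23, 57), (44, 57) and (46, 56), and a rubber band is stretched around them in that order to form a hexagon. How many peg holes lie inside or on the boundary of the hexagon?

Using the shoelace formula, 2A = |[(-15)·21 − (-10)·9] + [(-10)·18 − (-25)·21] + [(-25)·57 − (-23)·18] + [(-23)·57 − 44·57] + [44·56 − 46·57] + [46·9 − (-15)·56]| = 3614, so the area is 1807.
The number of boundary lattice points is Σ gcd(|Δx|,|Δy|) = gcd(5,12) + gcd(15,3) + gcd(2,39) + gcd(67,0) + gcd(2,1) + gcd(61,47) = 1+3+1+67+1+1 = 74.
Pick's theorem gives I = A − B/2 + 1 = 1807 − 74/2 + 1 = 1771, so the closed region contains I + B = 1771 + 74 = 1845 lattice points.

1845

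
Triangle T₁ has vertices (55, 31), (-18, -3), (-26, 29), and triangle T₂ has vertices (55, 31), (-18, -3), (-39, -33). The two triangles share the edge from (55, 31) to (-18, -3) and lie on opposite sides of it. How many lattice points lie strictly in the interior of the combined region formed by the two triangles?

2036

The union is the simple quadrilateral with vertices (55, 31), (-26, 29), (-18, -3), (-39, -33) in order.
The shoelace formula gives twice the area as |[55·29 − (-26)·31] + [(-26)·(-3) − (-18)·29] + [(-18)·(-33) − (-39)·(-3)] + [(-39)·31 − 55·(-33)]| = 4084, so the area is 2042.
Along each edge there are gcd(|Δx|,|Δy|)+1 lattice points, so counting each shared vertex once the boundary has gcd(81,2) + gcd(8,32) + gcd(21,30) + gcd(94,64) = 1+8+3+2 = 14.
By Pick's theorem I = A − B/2 + 1 = 2042 − 14/2 + 1 = 2036.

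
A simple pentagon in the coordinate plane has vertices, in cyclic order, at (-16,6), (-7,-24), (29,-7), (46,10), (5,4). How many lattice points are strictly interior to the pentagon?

The shoelace formula gives twice the area as |[(-16)·(-24) − (-7)·6] + [(-7)·(-7) − 29·(-24)] + [29·10 − 46·(-7)] + [46·4 − 5·10] + [5·6 − (-16)·4]| = 2011, so the area is 2011/2.
The number of boundary lattice points is Σ gcd(|Δx|,|Δy|) = gcd(9,30) + gcd(36,17) + gcd(17,17) + gcd(41,6) + gcd(21,2) = 3+1+17+1+1 = 23.
By Pick's theorem A = I + B/2 − 1, so I = 2011/2 − 23/2 + 1 = 995.

995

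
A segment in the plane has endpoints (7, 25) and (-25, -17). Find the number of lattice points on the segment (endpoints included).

3

The number of lattice points on a segment between lattice points is gcd(|Δx|,|Δy|) + 1 = gcd(32,42) + 1 = 2 + 1 = 3.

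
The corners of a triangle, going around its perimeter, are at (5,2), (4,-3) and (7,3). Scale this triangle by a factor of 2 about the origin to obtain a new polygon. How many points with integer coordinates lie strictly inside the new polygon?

By the shoelace formula, twice the signed area is |[5·(-3) − 4·2] + [4·3 − 7·(-3)] + [7·2 − 5·3]| = 9, so the area is 4.5.
Along each edge there are gcd(|Δx|,|Δy|)+1 lattice points, so counting each shared vertex once the boundary has gcd(1,5) + gcd(3,6) + gcd(2,1) = 1+3+1 = 5.
Scaling by 2 multiplies the area by 2² = 4 (so the new area is 18) and multiplies the boundary lattice-point count by 2, giving 10.
By Pick's theorem, the interior count of the dilated polygon is 18 − 10/2 + 1 = 14.

14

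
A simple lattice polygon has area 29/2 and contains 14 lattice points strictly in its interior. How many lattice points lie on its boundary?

3

Pick's theorem gives A = I + B/2 − 1, so B = 2(A − I + 1) = 2(29/2 − 14 + 1) = 3.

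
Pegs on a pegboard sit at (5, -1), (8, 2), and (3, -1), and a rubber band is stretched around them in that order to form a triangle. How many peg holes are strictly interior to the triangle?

The shoelace formula gives twice the area as |(5·2 − 8·(-1)) + (8·(-1) − 3·2) + (3·(-1) − 5·(-1))| = 6, so the area is 3.
Summing gcd(|Δx|,|Δy|) over the edges gives the boundary count: gcd(3,3) + gcd(5,3) + gcd(2,0) = 3+1+2 = 6.
By Pick's theorem A = I + B/2 − 1, so I = 3 − 6/2 + 1 = 1.

1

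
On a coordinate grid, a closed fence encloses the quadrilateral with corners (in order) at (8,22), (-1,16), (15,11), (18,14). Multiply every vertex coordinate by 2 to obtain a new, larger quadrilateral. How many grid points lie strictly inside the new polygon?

382

By the shoelace formula, twice the signed area is |[8·16 − (-1)·22] + [(-1)·11 − 15·16] + [15·14 − 18·11] + [18·22 − 8·14]| = 195, so the area is 97.5.
Along each edge there are gcd(|Δx|,|Δy|)+1 lattice points, so counting each shared vertex once the boundary has gcd(9,6) + gcd(16,5) + gcd(3,3) + gcd(10,8) = 3+1+3+2 = 9.
Scaling by 2 multiplies the area by 2² = 4 (so the new area is 390) and multiplies the boundary lattice-point count by 2, giving 18.
By Pick's theorem, the interior count of the dilated polygon is 390 − 18/2 + 1 = 382.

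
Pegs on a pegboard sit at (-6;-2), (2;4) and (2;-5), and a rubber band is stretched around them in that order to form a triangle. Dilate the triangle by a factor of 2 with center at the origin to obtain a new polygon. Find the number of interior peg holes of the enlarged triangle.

133

The shoelace formula gives twice the area as |[(-6)·4 − 2·(-2)] + [2·(-5) − 2·4] + [2·(-2) − (-6)·(-5)]| = 72, so the area is 36.
The number of boundary lattice points is Σ gcd(|Δx|,|Δy|) = gcd(8,6) + gcd(0,9) + gcd(8,3) = 2+9+1 = 12.
Scaling by 2 multiplies the area by 2² = 4 (so the new area is 144) and multiplies the boundary lattice-point count by 2, giving 24.
By Pick's theorem, the interior count of the dilated polygon is 144 − 24/2 + 1 = 133.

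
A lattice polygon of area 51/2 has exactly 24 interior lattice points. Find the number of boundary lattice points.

5

Pick's theorem gives A = I + B/2 − 1, so B = 2(A − I + 1) = 2(51/2 − 24 + 1) = 5.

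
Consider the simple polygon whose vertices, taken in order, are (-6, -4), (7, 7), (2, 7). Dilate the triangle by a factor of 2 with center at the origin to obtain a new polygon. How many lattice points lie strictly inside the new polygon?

By the shoelace formula, twice the signed area is |[(-6)·7 − 7·(-4)] + [7·7 − 2·7] + [2·(-4) − (-6)·7]| = 55, so the area is 27.5.
Along each edge there are gcd(|Δx|,|Δy|)+1 lattice points, so counting each shared vertex once the boundary has gcd(13,11) + gcd(5,0) + gcd(8,11) = 1+5+1 = 7.
Scaling by 2 multiplies the area by 2² = 4 (so the new area is 110) and multiplies the boundary lattice-point count by 2, giving 14.
By Pick's theorem, the interior count of the dilated polygon is 110 − 14/2 + 1 = 104.

104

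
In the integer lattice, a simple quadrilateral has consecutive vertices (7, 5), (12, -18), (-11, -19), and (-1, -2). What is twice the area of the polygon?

600

Using the shoelace formula, 2A = |[7·(-18) − 12·5] + [12·(-19) − (-11)·(-18)] + [(-11)·(-2) − (-1)·(-19)] + [(-1)·5 − 7·(-2)]| = 600, so the area is 300.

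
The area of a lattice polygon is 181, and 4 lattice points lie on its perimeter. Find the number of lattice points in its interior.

From Pick's theorem, I = A − B/2 + 1 = 181 − 4/2 + 1 = 180.

180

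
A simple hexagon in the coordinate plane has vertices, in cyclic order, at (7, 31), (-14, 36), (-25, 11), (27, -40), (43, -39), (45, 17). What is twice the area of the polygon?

The shoelace formula gives twice the area as |(7·36 − (-14)·31) + ((-14)·11 − (-25)·36) + ((-25)·(-40) − 27·11) + (27·(-39) − 43·(-40)) + (43·17 − 45·(-39)) + (45·31 − 7·17)| = 6564, so the area is 3282.

6564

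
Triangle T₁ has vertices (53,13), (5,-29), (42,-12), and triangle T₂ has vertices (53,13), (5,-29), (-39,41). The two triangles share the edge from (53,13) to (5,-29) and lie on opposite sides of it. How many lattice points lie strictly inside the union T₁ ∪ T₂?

2970

The union is the simple quadrilateral with vertices (53,13), (42,-12), (5,-29), (-39,41) in order.
The shoelace formula gives twice the area as |(53·(-12) − 42·13) + (42·(-29) − 5·(-12)) + (5·41 − (-39)·(-29)) + ((-39)·13 − 53·41)| = 5946, so the area is 2973.
Summing gcd(|Δx|,|Δy|) over the edges gives the boundary count: gcd(11,25) + gcd(37,17) + gcd(44,70) + gcd(92,28) = 1+1+2+4 = 8.
By Pick's theorem I = A − B/2 + 1 = 2973 − 8/2 + 1 = 2970.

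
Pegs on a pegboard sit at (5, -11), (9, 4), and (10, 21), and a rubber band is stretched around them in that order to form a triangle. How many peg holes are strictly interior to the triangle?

26

By the shoelace formula, twice the signed area is |[5·4 − 9·(-11)] + [9·21 − 10·4] + [10·(-11) − 5·21]| = 53, so the area is 53/2.
The number of boundary lattice points is Σ gcd(|Δx|,|Δy|) = gcd(4,15) + gcd(1,17) + gcd(5,32) = 1+1+1 = 3.
Pick's theorem gives I = A − B/2 + 1 = 53/2 − 3/2 + 1 = 26.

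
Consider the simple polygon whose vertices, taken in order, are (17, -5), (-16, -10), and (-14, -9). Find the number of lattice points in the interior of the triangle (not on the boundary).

Using the shoelace formula, 2A = |(17·(-10) − (-16)·(-5)) + ((-16)·(-9) − (-14)·(-10)) + ((-14)·(-5) − 17·(-9))| = 23, so the area is 11.5.
Summing gcd(|Δx|,|Δy|) over the edges gives the boundary count: gcd(33,5) + gcd(2,1) + gcd(31,4) = 1+1+1 = 3.
By Pick's theorem A = I + B/2 − 1, so I = 11.5 − 3/2 + 1 = 11.

11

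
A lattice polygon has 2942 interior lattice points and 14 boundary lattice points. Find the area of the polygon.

2948

Pick's theorem states A = I + B/2 − 1, so A = 2942 + 14/2 − 1 = 2948.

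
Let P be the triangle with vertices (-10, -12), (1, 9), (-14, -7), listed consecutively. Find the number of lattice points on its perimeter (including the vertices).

The number of boundary lattice points is Σ gcd(|Δx|,|Δy|) = gcd(11,21) + gcd(15,16) + gcd(4,5) = 1+1+1 = 3.

3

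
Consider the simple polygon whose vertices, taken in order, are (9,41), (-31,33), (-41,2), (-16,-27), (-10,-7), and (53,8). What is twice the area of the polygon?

6232

The shoelace formula gives twice the area as |[9·33 − (-31)·41] + [(-31)·2 − (-41)·33] + [(-41)·(-27) − (-16)·2] + [(-16)·(-7) − (-10)·(-27)] + [(-10)·8 − 53·(-7)] + [53·41 − 9·8]| = 6232, so the area is 3116.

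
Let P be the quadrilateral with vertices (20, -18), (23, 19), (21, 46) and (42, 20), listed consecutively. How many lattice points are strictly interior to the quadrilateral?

Using the shoelace formula, 2A = |(20·19 − 23·(-18)) + (23·46 − 21·19) + (21·20 − 42·46) + (42·(-18) − 20·20)| = 1215, so the area is 607.5.
The number of boundary lattice points is Σ gcd(|Δx|,|Δy|) = gcd(3,37) + gcd(2,27) + gcd(21,26) + gcd(22,38) = 1+1+1+2 = 5.
By Pick's theorem A = I + B/2 − 1, so I = 607.5 − 5/2 + 1 = 606.

606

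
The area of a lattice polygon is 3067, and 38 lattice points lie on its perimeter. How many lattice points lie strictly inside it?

3049

Pick's theorem A = I + B/2 − 1 rearranges to I = A − B/2 + 1 = 3067 − 38/2 + 1 = 3049.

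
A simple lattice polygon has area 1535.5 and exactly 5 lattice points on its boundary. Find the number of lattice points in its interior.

1534

Pick's theorem A = I + B/2 − 1 rearranges to I = A − B/2 + 1 = 1535.5 − 5/2 + 1 = 1534.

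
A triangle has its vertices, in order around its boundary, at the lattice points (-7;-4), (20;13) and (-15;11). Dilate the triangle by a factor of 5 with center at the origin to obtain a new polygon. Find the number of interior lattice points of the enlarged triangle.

6756

Using the shoelace formula, 2A = |[(-7)·13 − 20·(-4)] + [20·11 − (-15)·13] + [(-15)·(-4) − (-7)·11]| = 541, so the area is 541/2.
Summing gcd(|Δx|,|Δy|) over the edges gives the boundary count: gcd(27,17) + gcd(35,2) + gcd(8,15) = 1+1+1 = 3.
Scaling by 5 multiplies the area by 5² = 25 (so the new area is 13525/2) and multiplies the boundary lattice-point count by 5, giving 15.
By Pick's theorem, the interior count of the dilated polygon is 13525/2 − 15/2 + 1 = 6756.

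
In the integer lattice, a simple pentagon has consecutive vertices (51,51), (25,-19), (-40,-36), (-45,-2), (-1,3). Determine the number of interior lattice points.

2889

By the shoelace formula, twice the signed area is |[51·(-19) − 25·51] + [25·(-36) − (-40)·(-19)] + [(-40)·(-2) − (-45)·(-36)] + [(-45)·3 − (-1)·(-2)] + [(-1)·51 − 51·3]| = 5785, so the area is 2892.5.
Summing gcd(|Δx|,|Δy|) over the edges gives the boundary count: gcd(26,70) + gcd(65,17) + gcd(5,34) + gcd(44,5) + gcd(52,48) = 2+1+1+1+4 = 9.
Pick's theorem gives I = A − B/2 + 1 = 2892.5 − 9/2 + 1 = 2889.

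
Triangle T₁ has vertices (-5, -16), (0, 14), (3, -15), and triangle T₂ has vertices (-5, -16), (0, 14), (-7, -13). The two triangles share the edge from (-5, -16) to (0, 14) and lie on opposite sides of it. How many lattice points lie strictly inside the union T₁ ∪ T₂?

The union is the simple quadrilateral with vertices (-5, -16), (3, -15), (0, 14), (-7, -13) in order.
The shoelace formula gives twice the area as |((-5)·(-15) − 3·(-16)) + (3·14 − 0·(-15)) + (0·(-13) − (-7)·14) + ((-7)·(-16) − (-5)·(-13))| = 310, so the area is 155.
Along each edge there are gcd(|Δx|,|Δy|)+1 lattice points, so counting each shared vertex once the boundary has gcd(8,1) + gcd(3,29) + gcd(7,27) + gcd(2,3) = 1+1+1+1 = 4.
By Pick's theorem I = A − B/2 + 1 = 155 − 4/2 + 1 = 154.

154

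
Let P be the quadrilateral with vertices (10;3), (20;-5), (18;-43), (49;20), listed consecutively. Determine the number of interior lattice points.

765

The shoelace formula gives twice the area as |[10·(-5) − 20·3] + [20·(-43) − 18·(-5)] + [18·20 − 49·(-43)] + [49·3 − 10·20]| = 1534, so the area is 767.
Summing gcd(|Δx|,|Δy|) over the edges gives the boundary count: gcd(10,8) + gcd(2,38) + gcd(31,63) + gcd(39,17) = 2+2+1+1 = 6.
By Pick's theorem A = I + B/2 − 1, so I = 767 − 6/2 + 1 = 765.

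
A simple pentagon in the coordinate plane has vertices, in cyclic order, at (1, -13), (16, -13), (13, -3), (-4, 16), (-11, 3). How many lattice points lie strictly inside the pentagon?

398

By the shoelace formula, twice the signed area is |[1·(-13) − 16·(-13)] + [16·(-3) − 13·(-13)] + [13·16 − (-4)·(-3)] + [(-4)·3 − (-11)·16] + [(-11)·(-13) − 1·3]| = 816, so the area is 408.
The number of boundary lattice points is Σ gcd(|Δx|,|Δy|) = gcd(15,0) + gcd(3,10) + gcd(17,19) + gcd(7,13) + gcd(12,16) = 15+1+1+1+4 = 22.
Pick's theorem gives I = A − B/2 + 1 = 408 − 22/2 + 1 = 398.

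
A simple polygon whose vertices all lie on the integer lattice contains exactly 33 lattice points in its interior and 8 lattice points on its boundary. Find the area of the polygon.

By Pick's theorem, A = I + B/2 − 1 = 33 + 8/2 − 1 = 36.

36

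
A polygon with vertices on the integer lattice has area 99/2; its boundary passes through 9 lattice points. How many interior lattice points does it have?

From Pick's theorem, I = A − B/2 + 1 = 99/2 − 9/2 + 1 = 46.

46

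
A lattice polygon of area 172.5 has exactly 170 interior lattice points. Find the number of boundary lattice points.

7

Pick's theorem gives A = I + B/2 − 1, so B = 2(A − I + 1) = 2(172.5 − 170 + 1) = 7.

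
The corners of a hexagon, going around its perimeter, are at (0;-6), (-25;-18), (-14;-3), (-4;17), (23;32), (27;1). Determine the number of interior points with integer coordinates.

Using the shoelace formula, 2A = |[0·(-18) − (-25)·(-6)] + [(-25)·(-3) − (-14)·(-18)] + [(-14)·17 − (-4)·(-3)] + [(-4)·32 − 23·17] + [23·1 − 27·32] + [27·(-6) − 0·1]| = 2099, so the area is 2099/2.
Along each edge there are gcd(|Δx|,|Δy|)+1 lattice points, so counting each shared vertex once the boundary has gcd(25,12) + gcd(11,15) + gcd(10,20) + gcd(27,15) + gcd(4,31) + gcd(27,7) = 1+1+10+3+1+1 = 17.
By Pick's theorem A = I + B/2 − 1, so I = 2099/2 − 17/2 + 1 = 1042.

1042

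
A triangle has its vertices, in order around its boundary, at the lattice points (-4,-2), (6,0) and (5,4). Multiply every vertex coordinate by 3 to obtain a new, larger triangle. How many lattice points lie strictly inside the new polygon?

The shoelace formula gives twice the area as |[(-4)·0 − 6·(-2)] + [6·4 − 5·0] + [5·(-2) − (-4)·4]| = 42, so the area is 21.
Along each edge there are gcd(|Δx|,|Δy|)+1 lattice points, so counting each shared vertex once the boundary has gcd(10,2) + gcd(1,4) + gcd(9,6) = 2+1+3 = 6.
Scaling by 3 multiplies the area by 3² = 9 (so the new area is 189) and multiplies the boundary lattice-point count by 3, giving 18.
By Pick's theorem, the interior count of the dilated polygon is 189 − 18/2 + 1 = 181.

181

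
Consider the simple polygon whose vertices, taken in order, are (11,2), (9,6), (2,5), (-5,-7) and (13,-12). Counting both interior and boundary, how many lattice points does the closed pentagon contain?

The shoelace formula gives twice the area as |[11·6 − 9·2] + [9·5 − 2·6] + [2·(-7) − (-5)·5] + [(-5)·(-12) − 13·(-7)] + [13·2 − 11·(-12)]| = 401, so the area is 200.5.
Along each edge there are gcd(|Δx|,|Δy|)+1 lattice points, so counting each shared vertex once the boundary has gcd(2,4) + gcd(7,1) + gcd(7,12) + gcd(18,5) + gcd(2,14) = 2+1+1+1+2 = 7.
Pick's theorem gives I = A − B/2 + 1 = 200.5 − 7/2 + 1 = 198, so the closed region contains I + B = 198 + 7 = 205 lattice points.

205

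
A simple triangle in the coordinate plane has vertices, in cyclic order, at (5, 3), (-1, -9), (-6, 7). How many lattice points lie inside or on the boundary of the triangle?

Using the shoelace formula, 2A = |(5·(-9) − (-1)·3) + ((-1)·7 − (-6)·(-9)) + ((-6)·3 − 5·7)| = 156, so the area is 78.
The number of boundary lattice points is Σ gcd(|Δx|,|Δy|) = gcd(6,12) + gcd(5,16) + gcd(11,4) = 6+1+1 = 8.
Pick's theorem gives I = A − B/2 + 1 = 78 − 8/2 + 1 = 75, so the closed region contains I + B = 75 + 8 = 83 lattice points.

83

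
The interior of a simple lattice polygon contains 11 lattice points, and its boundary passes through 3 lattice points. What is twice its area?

Pick's theorem states A = I + B/2 − 1, so A = 11 + 3/2 − 1 = 23/2.
Hence 2A = 23.

23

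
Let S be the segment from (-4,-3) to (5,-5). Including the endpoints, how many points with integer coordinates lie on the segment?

2

The number of lattice points on a segment between lattice points is gcd(|Δx|,|Δy|) + 1 = gcd(9,2) + 1 = 1 + 1 = 2.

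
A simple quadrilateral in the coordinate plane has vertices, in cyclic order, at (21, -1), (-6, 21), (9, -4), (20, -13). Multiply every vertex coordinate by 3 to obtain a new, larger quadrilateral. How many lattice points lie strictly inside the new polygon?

By the shoelace formula, twice the signed area is |(21·21 − (-6)·(-1)) + ((-6)·(-4) − 9·21) + (9·(-13) − 20·(-4)) + (20·(-1) − 21·(-13))| = 486, so the area is 243.
The number of boundary lattice points is Σ gcd(|Δx|,|Δy|) = gcd(27,22) + gcd(15,25) + gcd(11,9) + gcd(1,12) = 1+5+1+1 = 8.
Scaling by 3 multiplies the area by 3² = 9 (so the new area is 2187) and multiplies the boundary lattice-point count by 3, giving 24.
By Pick's theorem, the interior count of the dilated polygon is 2187 − 24/2 + 1 = 2176.

2176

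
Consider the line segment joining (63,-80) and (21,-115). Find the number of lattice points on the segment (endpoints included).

8

The number of lattice points on a segment between lattice points is gcd(|Δx|,|Δy|) + 1 = gcd(42,35) + 1 = 7 + 1 = 8.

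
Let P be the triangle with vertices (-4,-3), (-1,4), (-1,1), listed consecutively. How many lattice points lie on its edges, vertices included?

5

The number of boundary lattice points is Σ gcd(|Δx|,|Δy|) = gcd(3,7) + gcd(0,3) + gcd(3,4) = 1+3+1 = 5.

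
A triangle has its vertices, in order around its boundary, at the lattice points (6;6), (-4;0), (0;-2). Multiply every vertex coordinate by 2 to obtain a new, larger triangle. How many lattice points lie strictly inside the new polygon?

83

By the shoelace formula, twice the signed area is |[6·0 − (-4)·6] + [(-4)·(-2) − 0·0] + [0·6 − 6·(-2)]| = 44, so the area is 22.
Along each edge there are gcd(|Δx|,|Δy|)+1 lattice points, so counting each shared vertex once the boundary has gcd(10,6) + gcd(4,2) + gcd(6,8) = 2+2+2 = 6.
Scaling by 2 multiplies the area by 2² = 4 (so the new area is 88) and multiplies the boundary lattice-point count by 2, giving 12.
By Pick's theorem, the interior count of the dilated polygon is 88 − 12/2 + 1 = 83.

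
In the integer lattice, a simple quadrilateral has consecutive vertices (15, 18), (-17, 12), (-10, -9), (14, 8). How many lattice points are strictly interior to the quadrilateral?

Using the shoelace formula, 2A = |(15·12 − (-17)·18) + ((-17)·(-9) − (-10)·12) + ((-10)·8 − 14·(-9)) + (14·18 − 15·8)| = 937, so the area is 468.5.
Along each edge there are gcd(|Δx|,|Δy|)+1 lattice points, so counting each shared vertex once the boundary has gcd(32,6) + gcd(7,21) + gcd(24,17) + gcd(1,10) = 2+7+1+1 = 11.
By Pick's theorem A = I + B/2 − 1, so I = 468.5 − 11/2 + 1 = 464.

464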